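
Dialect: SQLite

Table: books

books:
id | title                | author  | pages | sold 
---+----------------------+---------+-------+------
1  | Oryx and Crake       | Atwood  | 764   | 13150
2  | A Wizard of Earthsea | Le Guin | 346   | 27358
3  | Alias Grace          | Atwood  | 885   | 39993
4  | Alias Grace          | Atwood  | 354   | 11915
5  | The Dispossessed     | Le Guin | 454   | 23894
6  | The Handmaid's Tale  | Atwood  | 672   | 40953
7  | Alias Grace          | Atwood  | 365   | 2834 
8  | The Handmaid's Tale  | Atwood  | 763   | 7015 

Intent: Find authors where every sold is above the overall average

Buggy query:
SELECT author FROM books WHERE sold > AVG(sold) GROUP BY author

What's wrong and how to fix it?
Bug: WHERE evaluates per row before aggregation, so AVG() is unavailable

Fix: Compute the overall average in a scalar subquery and compare each group's MIN against it in HAVING

Corrected query:
SELECT author FROM books GROUP BY author HAVING MIN(sold) > (SELECT AVG(sold) FROM books)

Result:
author 
-------
Le Guin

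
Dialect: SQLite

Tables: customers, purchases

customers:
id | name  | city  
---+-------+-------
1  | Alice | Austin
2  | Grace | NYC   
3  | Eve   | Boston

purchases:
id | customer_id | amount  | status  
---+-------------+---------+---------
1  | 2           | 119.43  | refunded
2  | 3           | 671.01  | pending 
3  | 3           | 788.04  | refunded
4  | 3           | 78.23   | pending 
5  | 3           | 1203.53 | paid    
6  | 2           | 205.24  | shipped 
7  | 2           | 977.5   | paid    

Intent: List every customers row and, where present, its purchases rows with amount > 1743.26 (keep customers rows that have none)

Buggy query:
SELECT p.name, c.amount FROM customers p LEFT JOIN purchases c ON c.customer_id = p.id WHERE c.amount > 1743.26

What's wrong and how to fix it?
Bug: Filtering c.amount in WHERE discards the NULL rows produced by LEFT JOIN, turning it into an inner join

Fix: Move the right-table condition into the ON clause so unmatched parents are kept

Corrected query:
SELECT p.name, c.amount FROM customers p LEFT JOIN purchases c ON c.customer_id = p.id AND c.amount > 1743.26

Result:
name  | amount
------+-------
Alice | NULL  
Grace | NULL  
Eve   | NULL  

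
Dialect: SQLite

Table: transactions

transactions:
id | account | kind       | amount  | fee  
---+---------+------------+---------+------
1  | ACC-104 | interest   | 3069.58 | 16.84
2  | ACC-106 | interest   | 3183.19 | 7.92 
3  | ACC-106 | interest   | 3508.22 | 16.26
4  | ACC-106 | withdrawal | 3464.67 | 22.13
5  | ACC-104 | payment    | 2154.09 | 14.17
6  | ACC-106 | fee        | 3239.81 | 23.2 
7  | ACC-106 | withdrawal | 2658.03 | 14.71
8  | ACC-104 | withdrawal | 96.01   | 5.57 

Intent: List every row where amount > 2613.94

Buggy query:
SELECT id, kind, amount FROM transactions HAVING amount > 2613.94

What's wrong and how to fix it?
Bug: HAVING filters the output of aggregation, but this query has no GROUP BY and no aggregate functions, so SQLite rejects it (HAVING clause on a non-aggregate query); the condition here is per row

Fix: Replace HAVING with WHERE since the condition applies to individual rows

Corrected query:
SELECT id, kind, amount FROM transactions WHERE amount > 2613.94

Result:
id | kind       | amount 
---+------------+--------
1  | interest   | 3069.58
2  | interest   | 3183.19
3  | interest   | 3508.22
4  | withdrawal | 3464.67
6  | fee        | 3239.81
7  | withdrawal | 2658.03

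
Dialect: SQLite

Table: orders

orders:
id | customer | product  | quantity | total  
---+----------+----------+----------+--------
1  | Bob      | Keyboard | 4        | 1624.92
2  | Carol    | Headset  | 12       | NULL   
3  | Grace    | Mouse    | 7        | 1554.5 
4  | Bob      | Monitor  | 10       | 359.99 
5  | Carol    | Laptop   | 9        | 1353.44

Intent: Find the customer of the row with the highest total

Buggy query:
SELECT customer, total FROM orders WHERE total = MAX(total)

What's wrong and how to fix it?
Bug: MAX(total) is an aggregate and cannot be used directly in WHERE

Fix: Use a subquery: WHERE total = (SELECT MAX(total) FROM orders)

Corrected query:
SELECT customer, total FROM orders WHERE total = (SELECT MAX(total) FROM orders)

Result:
customer | total  
---------+--------
Bob      | 1624.92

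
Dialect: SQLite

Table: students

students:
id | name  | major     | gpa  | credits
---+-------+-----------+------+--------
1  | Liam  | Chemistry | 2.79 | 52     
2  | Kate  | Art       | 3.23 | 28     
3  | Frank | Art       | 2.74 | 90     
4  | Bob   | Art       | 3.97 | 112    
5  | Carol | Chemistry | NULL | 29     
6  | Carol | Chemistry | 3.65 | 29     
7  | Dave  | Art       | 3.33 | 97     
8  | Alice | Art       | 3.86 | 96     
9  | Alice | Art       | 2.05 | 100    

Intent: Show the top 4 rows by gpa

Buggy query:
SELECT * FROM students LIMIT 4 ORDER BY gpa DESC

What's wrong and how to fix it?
Bug: ORDER BY cannot follow LIMIT; LIMIT is the final clause

Fix: Swap the clauses: ORDER BY first, then LIMIT

Corrected query:
SELECT * FROM students ORDER BY gpa DESC LIMIT 4

Result:
id | name  | major     | gpa  | credits
---+-------+-----------+------+--------
4  | Bob   | Art       | 3.97 | 112    
8  | Alice | Art       | 3.86 | 96     
6  | Carol | Chemistry | 3.65 | 29     
7  | Dave  | Art       | 3.33 | 97     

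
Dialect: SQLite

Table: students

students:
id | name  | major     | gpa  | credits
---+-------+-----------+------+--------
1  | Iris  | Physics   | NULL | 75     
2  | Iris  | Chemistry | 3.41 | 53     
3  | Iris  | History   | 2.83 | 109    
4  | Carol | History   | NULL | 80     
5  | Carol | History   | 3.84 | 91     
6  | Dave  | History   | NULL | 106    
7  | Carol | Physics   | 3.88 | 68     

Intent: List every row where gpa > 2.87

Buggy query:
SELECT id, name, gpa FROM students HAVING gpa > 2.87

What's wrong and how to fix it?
Bug: HAVING filters the output of aggregation, but this query has no GROUP BY and no aggregate functions, so SQLite rejects it (HAVING clause on a non-aggregate query); the condition here is per row

Fix: Use WHERE for row-level filtering

Corrected query:
SELECT id, name, gpa FROM students WHERE gpa > 2.87

Result:
id | name  | gpa 
---+-------+-----
2  | Iris  | 3.41
5  | Carol | 3.84
7  | Carol | 3.88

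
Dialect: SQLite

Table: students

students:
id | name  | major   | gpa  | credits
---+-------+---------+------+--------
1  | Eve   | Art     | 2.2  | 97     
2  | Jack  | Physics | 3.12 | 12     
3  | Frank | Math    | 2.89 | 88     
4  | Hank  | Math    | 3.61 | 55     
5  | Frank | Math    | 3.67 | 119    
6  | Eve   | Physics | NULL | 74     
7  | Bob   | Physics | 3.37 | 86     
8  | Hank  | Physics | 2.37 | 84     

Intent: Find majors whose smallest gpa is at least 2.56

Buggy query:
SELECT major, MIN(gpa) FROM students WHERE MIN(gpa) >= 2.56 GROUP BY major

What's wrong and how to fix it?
Bug: Aggregates like MIN are computed per group after WHERE runs

Fix: Replace WHERE with HAVING after the GROUP BY

Corrected query:
SELECT major, MIN(gpa) FROM students GROUP BY major HAVING MIN(gpa) >= 2.56

Result:
major | MIN(gpa)
------+---------
Math  | 2.89    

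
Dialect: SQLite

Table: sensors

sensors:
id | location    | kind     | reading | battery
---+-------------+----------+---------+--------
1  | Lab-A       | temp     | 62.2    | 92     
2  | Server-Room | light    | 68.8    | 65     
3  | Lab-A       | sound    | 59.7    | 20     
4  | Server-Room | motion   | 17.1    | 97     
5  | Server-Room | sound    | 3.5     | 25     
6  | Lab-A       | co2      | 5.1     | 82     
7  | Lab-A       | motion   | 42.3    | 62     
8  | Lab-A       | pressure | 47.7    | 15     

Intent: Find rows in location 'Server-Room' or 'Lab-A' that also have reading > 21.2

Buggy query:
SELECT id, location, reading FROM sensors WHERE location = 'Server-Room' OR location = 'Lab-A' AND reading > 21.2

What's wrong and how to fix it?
Bug: AND binds tighter than OR, so this parses as location = 'Server-Room' OR (location = 'Lab-A' AND reading > 21.2)

Fix: Add parentheses around the OR so the AND applies to both alternatives

Corrected query:
SELECT id, location, reading FROM sensors WHERE (location = 'Server-Room' OR location = 'Lab-A') AND reading > 21.2

Result:
id | location    | reading
---+-------------+--------
1  | Lab-A       | 62.2   
2  | Server-Room | 68.8   
3  | Lab-A       | 59.7   
7  | Lab-A       | 42.3   
8  | Lab-A       | 47.7   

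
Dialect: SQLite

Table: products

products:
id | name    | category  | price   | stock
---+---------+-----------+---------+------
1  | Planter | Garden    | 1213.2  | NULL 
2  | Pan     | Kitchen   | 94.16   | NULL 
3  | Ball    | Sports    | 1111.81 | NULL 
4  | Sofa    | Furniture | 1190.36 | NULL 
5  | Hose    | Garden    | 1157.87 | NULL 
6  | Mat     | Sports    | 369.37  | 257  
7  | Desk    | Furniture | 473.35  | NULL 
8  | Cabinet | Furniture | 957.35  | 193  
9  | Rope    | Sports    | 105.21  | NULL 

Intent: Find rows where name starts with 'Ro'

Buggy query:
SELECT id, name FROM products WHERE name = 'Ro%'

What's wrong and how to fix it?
Bug: Wildcards only work with LIKE; '=' treats '%' as a literal character

Fix: Replace '=' with LIKE so 'Ro%' is treated as a pattern

Corrected query:
SELECT id, name FROM products WHERE name LIKE 'Ro%'

Result:
id | name
---+-----
9  | Rope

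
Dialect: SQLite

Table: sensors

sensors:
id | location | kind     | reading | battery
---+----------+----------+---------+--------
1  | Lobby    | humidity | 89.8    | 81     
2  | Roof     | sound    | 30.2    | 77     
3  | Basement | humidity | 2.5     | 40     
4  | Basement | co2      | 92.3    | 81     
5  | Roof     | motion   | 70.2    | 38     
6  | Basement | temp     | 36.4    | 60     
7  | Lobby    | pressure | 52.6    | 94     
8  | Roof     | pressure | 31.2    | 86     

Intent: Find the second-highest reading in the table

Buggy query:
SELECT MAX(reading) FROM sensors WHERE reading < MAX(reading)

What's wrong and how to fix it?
Bug: MAX(reading) on the right of the comparison is an aggregate-in-WHERE error

Fix: Compute the overall MAX in a subquery, then take MAX of rows below it

Corrected query:
SELECT MAX(reading) FROM sensors WHERE reading < (SELECT MAX(reading) FROM sensors)

Result:
MAX(reading)
------------
89.8        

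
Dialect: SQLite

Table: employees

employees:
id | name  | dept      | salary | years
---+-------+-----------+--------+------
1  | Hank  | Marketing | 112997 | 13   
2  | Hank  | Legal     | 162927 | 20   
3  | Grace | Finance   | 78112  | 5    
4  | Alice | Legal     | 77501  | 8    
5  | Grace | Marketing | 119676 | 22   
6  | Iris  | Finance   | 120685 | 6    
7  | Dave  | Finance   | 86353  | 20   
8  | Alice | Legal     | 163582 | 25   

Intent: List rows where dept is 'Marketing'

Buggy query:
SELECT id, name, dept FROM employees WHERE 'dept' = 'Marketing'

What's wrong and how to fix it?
Bug: 'dept' in single quotes is a string literal, not the column; the comparison is literal-vs-literal and never true

Fix: Reference the column as dept without single quotes

Corrected query:
SELECT id, name, dept FROM employees WHERE dept = 'Marketing'

Result:
id | name  | dept     
---+-------+----------
1  | Hank  | Marketing
5  | Grace | Marketing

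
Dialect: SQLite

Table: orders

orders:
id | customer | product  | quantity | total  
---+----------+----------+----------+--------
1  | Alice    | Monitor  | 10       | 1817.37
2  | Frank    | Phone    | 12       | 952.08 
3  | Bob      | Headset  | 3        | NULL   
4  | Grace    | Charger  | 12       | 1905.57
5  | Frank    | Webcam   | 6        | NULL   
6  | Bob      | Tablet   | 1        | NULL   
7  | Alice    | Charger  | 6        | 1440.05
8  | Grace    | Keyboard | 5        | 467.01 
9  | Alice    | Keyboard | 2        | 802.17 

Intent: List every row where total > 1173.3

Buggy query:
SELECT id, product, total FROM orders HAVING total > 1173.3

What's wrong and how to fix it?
Bug: HAVING filters the output of aggregation, but this query has no GROUP BY and no aggregate functions, so SQLite rejects it (HAVING clause on a non-aggregate query); the condition here is per row

Fix: Replace HAVING with WHERE since the condition applies to individual rows

Corrected query:
SELECT id, product, total FROM orders WHERE total > 1173.3

Result:
id | product | total  
---+---------+--------
1  | Monitor | 1817.37
4  | Charger | 1905.57
7  | Charger | 1440.05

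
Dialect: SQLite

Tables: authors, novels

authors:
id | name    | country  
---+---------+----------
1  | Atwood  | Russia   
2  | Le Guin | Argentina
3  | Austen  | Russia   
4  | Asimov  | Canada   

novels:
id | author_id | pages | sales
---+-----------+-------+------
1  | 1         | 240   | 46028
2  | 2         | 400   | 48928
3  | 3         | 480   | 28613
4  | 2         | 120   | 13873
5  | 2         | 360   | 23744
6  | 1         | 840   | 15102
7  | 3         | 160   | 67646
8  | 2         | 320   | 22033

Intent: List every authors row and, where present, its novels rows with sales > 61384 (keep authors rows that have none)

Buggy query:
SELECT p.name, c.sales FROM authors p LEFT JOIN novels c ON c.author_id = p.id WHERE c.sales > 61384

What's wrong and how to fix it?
Bug: Filtering c.sales in WHERE discards the NULL rows produced by LEFT JOIN, turning it into an inner join

Fix: Move the right-table condition into the ON clause so unmatched parents are kept

Corrected query:
SELECT p.name, c.sales FROM authors p LEFT JOIN novels c ON c.author_id = p.id AND c.sales > 61384

Result:
name    | sales
--------+------
Atwood  | NULL 
Le Guin | NULL 
Austen  | 67646
Asimov  | NULL 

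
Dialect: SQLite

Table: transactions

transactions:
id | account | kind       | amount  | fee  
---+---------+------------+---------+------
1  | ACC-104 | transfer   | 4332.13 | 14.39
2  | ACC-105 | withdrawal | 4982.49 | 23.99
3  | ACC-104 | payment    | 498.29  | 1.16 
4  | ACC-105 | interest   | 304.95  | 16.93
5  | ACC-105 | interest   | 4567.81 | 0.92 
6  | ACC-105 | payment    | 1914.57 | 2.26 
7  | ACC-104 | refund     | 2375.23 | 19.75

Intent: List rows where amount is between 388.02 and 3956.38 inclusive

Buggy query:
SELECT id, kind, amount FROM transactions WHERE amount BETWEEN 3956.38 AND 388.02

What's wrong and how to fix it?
Bug: BETWEEN expects the lower bound first; with 3956.38 AND 388.02 the range is empty

Fix: Swap the bounds so the smaller value comes first

Corrected query:
SELECT id, kind, amount FROM transactions WHERE amount BETWEEN 388.02 AND 3956.38

Result:
id | kind    | amount 
---+---------+--------
3  | payment | 498.29 
6  | payment | 1914.57
7  | refund  | 2375.23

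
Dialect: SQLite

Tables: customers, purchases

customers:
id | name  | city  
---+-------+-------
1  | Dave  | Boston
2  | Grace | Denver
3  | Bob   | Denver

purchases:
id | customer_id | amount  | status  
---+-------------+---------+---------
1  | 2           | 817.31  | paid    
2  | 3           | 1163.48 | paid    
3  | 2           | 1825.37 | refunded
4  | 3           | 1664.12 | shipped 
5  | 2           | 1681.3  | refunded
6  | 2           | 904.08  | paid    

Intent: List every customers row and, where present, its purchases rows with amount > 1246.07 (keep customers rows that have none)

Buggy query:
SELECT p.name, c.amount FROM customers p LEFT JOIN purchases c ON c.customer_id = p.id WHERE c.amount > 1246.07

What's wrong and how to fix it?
Bug: Filtering c.amount in WHERE discards the NULL rows produced by LEFT JOIN, turning it into an inner join

Fix: Move the right-table condition into the ON clause so unmatched parents are kept

Corrected query:
SELECT p.name, c.amount FROM customers p LEFT JOIN purchases c ON c.customer_id = p.id AND c.amount > 1246.07

Result:
name  | amount 
------+--------
Dave  | NULL   
Grace | 1681.3 
Grace | 1825.37
Bob   | 1664.12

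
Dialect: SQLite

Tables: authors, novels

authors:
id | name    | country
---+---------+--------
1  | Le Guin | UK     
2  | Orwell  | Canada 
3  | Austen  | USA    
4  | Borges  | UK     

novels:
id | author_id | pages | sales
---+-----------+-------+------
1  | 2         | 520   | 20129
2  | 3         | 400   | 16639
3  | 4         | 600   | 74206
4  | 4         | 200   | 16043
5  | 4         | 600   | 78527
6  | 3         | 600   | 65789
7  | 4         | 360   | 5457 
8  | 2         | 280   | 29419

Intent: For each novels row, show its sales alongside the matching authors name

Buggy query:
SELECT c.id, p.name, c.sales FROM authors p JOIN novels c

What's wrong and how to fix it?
Bug: Missing join condition: each novels row is matched to all authors rows instead of just its own

Fix: Specify the join condition linking the foreign key to the parent id

Corrected query:
SELECT c.id, p.name, c.sales FROM authors p JOIN novels c ON c.author_id = p.id

Result:
id | name   | sales
---+--------+------
1  | Orwell | 20129
2  | Austen | 16639
3  | Borges | 74206
4  | Borges | 16043
5  | Borges | 78527
6  | Austen | 65789
7  | Borges | 5457 
8  | Orwell | 29419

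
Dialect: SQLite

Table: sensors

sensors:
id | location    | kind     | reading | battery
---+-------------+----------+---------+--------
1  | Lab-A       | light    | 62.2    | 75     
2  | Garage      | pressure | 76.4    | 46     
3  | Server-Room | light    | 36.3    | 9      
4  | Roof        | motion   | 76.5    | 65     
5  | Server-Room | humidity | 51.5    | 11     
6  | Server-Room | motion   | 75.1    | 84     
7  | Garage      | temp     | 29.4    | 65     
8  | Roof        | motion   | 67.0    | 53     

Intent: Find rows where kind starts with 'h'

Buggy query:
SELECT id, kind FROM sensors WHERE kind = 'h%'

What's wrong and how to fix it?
Bug: '=' compares the literal string including the % character; pattern matching needs LIKE

Fix: Use LIKE for wildcard pattern matching

Corrected query:
SELECT id, kind FROM sensors WHERE kind LIKE 'h%'

Result:
id | kind    
---+---------
5  | humidity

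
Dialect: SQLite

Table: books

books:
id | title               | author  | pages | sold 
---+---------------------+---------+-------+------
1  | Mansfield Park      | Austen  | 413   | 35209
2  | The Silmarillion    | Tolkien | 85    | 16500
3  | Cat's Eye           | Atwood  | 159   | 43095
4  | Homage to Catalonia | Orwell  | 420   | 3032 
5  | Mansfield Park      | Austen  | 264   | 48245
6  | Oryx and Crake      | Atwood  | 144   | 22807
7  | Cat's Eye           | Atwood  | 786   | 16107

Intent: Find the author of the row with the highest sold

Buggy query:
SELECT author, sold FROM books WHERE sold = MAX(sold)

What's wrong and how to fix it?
Bug: MAX(sold) is an aggregate and cannot be used directly in WHERE

Fix: Wrap MAX in a scalar subquery so WHERE compares against a single value

Corrected query:
SELECT author, sold FROM books WHERE sold = (SELECT MAX(sold) FROM books)

Result:
author | sold 
-------+------
Austen | 48245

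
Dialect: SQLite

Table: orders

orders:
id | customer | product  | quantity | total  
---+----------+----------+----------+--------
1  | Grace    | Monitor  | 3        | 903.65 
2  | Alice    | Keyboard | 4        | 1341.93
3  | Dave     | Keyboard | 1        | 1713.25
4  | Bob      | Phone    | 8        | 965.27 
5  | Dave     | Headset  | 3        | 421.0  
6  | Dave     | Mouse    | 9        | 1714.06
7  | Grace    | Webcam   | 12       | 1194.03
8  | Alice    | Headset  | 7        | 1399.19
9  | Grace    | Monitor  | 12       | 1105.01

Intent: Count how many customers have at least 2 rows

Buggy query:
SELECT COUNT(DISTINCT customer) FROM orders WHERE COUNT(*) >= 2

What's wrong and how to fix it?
Bug: COUNT(*) cannot appear in WHERE; the per-group count doesn't exist yet

Fix: Group first with HAVING COUNT(*) >= 2, then COUNT the resulting groups

Corrected query:
SELECT COUNT(*) FROM (SELECT customer FROM orders GROUP BY customer HAVING COUNT(*) >= 2)

Result:
COUNT(*)
--------
3       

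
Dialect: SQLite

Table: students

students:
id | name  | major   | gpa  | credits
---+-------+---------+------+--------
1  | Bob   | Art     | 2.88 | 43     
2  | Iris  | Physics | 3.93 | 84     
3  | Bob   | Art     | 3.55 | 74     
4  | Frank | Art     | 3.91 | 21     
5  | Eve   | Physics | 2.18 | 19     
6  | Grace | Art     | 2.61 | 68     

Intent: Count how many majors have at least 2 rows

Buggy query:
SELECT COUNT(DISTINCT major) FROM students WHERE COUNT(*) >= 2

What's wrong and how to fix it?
Bug: WHERE filters individual rows, not groups, so a group-level COUNT is invalid there

Fix: Group first with HAVING COUNT(*) >= 2, then COUNT the resulting groups

Corrected query:
SELECT COUNT(*) FROM (SELECT major FROM students GROUP BY major HAVING COUNT(*) >= 2)

Result:
COUNT(*)
--------
2       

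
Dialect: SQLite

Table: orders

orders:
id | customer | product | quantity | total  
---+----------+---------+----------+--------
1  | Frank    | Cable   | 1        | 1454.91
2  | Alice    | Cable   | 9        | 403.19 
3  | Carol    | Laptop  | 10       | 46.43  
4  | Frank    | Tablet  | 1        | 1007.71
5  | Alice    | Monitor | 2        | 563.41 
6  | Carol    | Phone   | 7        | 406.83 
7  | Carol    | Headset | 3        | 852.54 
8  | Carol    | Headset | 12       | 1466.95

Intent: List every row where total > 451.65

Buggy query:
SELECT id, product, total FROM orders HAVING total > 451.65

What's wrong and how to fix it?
Bug: HAVING filters the output of aggregation, but this query has no GROUP BY and no aggregate functions, so SQLite rejects it (HAVING clause on a non-aggregate query); the condition here is per row

Fix: Use WHERE for row-level filtering

Corrected query:
SELECT id, product, total FROM orders WHERE total > 451.65

Result:
id | product | total  
---+---------+--------
1  | Cable   | 1454.91
4  | Tablet  | 1007.71
5  | Monitor | 563.41 
7  | Headset | 852.54 
8  | Headset | 1466.95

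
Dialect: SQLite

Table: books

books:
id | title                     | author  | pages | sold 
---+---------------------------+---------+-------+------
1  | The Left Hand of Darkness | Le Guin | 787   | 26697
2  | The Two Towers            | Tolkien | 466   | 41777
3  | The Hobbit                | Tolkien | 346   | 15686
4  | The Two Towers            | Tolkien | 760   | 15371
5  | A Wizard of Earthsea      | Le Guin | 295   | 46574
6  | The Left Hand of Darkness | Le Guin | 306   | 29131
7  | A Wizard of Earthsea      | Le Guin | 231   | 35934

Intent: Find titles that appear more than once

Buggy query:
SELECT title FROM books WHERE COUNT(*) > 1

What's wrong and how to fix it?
Bug: COUNT(*) is an aggregate and cannot be used in WHERE

Fix: GROUP BY title, then filter groups with HAVING COUNT(*) > 1

Corrected query:
SELECT title FROM books GROUP BY title HAVING COUNT(*) > 1

Result:
title                    
-------------------------
A Wizard of Earthsea     
The Left Hand of Darkness
The Two Towers           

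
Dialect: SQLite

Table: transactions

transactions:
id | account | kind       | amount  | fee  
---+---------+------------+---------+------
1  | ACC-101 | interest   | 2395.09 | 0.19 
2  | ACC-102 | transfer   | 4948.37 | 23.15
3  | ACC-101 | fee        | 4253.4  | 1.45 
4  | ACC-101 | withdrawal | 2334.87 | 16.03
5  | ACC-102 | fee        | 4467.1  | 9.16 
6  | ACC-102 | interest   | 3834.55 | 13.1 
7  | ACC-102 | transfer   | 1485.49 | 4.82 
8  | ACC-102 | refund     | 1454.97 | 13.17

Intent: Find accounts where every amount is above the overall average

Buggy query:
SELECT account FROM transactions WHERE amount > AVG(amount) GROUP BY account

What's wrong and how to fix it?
Bug: AVG() is an aggregate; it can't sit directly in WHERE

Fix: Compute the overall average in a scalar subquery and compare each group's MIN against it in HAVING

Corrected query:
SELECT account FROM transactions GROUP BY account HAVING MIN(amount) > (SELECT AVG(amount) FROM transactions)

Result:
(no rows)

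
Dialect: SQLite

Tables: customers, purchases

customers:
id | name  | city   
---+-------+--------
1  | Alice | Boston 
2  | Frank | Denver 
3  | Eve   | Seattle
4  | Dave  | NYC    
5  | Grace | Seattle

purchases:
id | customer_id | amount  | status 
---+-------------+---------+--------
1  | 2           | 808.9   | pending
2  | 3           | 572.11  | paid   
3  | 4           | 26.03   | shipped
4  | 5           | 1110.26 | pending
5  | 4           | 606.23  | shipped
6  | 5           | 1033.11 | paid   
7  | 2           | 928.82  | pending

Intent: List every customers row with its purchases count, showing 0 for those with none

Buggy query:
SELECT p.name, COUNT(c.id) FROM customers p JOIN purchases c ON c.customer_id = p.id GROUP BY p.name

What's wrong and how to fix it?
Bug: An inner join excludes parents with zero children

Fix: Use LEFT JOIN so parents without children still appear (COUNT(c.id) gives 0)

Corrected query:
SELECT p.name, COUNT(c.id) FROM customers p LEFT JOIN purchases c ON c.customer_id = p.id GROUP BY p.name

Result:
name  | COUNT(c.id)
------+------------
Alice | 0          
Dave  | 2          
Eve   | 1          
Frank | 2          
Grace | 2          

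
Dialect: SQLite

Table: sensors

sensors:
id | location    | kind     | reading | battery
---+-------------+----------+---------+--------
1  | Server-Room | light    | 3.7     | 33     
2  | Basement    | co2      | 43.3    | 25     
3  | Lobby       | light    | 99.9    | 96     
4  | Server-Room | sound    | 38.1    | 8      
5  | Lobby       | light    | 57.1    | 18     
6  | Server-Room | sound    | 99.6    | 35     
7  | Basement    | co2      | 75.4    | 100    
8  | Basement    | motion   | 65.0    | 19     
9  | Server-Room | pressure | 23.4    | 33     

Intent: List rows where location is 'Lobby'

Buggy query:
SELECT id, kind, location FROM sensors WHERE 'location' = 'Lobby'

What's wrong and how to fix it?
Bug: 'location' in single quotes is a string literal, not the column; the comparison is literal-vs-literal and never true

Fix: Remove the quotes around the column name (or use double quotes for an identifier)

Corrected query:
SELECT id, kind, location FROM sensors WHERE location = 'Lobby'

Result:
id | kind  | location
---+-------+---------
3  | light | Lobby   
5  | light | Lobby   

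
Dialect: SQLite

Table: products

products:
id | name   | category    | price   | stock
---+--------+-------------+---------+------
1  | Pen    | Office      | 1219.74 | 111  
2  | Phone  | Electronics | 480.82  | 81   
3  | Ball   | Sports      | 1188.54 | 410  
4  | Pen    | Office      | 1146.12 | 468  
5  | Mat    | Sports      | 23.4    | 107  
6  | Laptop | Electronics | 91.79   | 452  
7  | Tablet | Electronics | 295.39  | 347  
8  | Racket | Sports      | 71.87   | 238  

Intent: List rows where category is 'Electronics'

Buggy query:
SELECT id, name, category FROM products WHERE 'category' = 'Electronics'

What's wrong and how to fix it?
Bug: Single quotes denote string literals in SQL; the column name is being compared as a constant string

Fix: Remove the quotes around the column name (or use double quotes for an identifier)

Corrected query:
SELECT id, name, category FROM products WHERE category = 'Electronics'

Result:
id | name   | category   
---+--------+------------
2  | Phone  | Electronics
6  | Laptop | Electronics
7  | Tablet | Electronics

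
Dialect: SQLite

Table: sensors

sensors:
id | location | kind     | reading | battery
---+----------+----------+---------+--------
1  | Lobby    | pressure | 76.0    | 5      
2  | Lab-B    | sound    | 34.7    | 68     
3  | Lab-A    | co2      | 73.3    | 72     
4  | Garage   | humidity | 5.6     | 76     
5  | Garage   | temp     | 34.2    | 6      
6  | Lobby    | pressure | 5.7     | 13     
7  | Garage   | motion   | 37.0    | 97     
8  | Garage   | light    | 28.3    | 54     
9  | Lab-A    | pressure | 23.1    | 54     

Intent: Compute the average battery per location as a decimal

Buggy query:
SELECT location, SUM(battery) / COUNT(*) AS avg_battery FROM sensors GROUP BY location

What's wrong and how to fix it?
Bug: SUM(battery) and COUNT(*) are both integers; the division truncates the fractional part

Fix: Multiply by 1.0 (or CAST to REAL) to force floating-point division

Corrected query:
SELECT location, SUM(battery) * 1.0 / COUNT(*) AS avg_battery FROM sensors GROUP BY location

Result:
location | avg_battery
---------+------------
Garage   | 58.25      
Lab-A    | 63         
Lab-B    | 68         
Lobby    | 9          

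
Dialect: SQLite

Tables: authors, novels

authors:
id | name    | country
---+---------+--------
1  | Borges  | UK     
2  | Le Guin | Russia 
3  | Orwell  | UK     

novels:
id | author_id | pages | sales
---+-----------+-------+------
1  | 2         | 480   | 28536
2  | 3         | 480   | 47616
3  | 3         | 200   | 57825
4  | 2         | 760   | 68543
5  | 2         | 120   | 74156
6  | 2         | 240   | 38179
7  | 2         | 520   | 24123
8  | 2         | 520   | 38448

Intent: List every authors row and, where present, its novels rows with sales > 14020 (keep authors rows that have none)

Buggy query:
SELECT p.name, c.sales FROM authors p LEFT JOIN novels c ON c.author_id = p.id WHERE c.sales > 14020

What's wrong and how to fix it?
Bug: Filtering c.sales in WHERE discards the NULL rows produced by LEFT JOIN, turning it into an inner join

Fix: Move the right-table condition into the ON clause so unmatched parents are kept

Corrected query:
SELECT p.name, c.sales FROM authors p LEFT JOIN novels c ON c.author_id = p.id AND c.sales > 14020

Result:
name    | sales
--------+------
Borges  | NULL 
Le Guin | 24123
Le Guin | 28536
Le Guin | 38179
Le Guin | 38448
Le Guin | 68543
Le Guin | 74156
Orwell  | 47616
Orwell  | 57825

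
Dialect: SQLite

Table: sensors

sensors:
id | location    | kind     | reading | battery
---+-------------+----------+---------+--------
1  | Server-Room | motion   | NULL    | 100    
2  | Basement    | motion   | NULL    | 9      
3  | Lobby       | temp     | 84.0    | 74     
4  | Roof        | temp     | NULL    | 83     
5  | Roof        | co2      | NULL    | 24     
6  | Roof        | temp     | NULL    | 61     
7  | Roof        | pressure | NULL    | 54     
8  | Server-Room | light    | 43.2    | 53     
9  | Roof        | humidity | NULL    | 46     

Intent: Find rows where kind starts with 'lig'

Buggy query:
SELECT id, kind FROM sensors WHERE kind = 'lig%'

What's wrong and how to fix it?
Bug: Wildcards only work with LIKE; '=' treats '%' as a literal character

Fix: Replace '=' with LIKE so 'lig%' is treated as a pattern

Corrected query:
SELECT id, kind FROM sensors WHERE kind LIKE 'lig%'

Result:
id | kind 
---+------
8  | light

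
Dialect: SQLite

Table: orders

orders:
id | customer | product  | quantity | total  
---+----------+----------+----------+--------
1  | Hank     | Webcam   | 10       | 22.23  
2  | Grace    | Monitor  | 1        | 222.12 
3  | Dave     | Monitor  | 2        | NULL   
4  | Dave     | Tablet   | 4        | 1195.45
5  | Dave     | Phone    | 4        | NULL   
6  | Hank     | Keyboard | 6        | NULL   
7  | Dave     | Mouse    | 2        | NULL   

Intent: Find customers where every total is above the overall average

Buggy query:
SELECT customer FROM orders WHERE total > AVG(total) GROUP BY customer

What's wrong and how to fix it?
Bug: AVG() is an aggregate; it can't sit directly in WHERE

Fix: Use a subquery for AVG and a HAVING MIN(...) filter so the condition holds for every row in the group

Corrected query:
SELECT customer FROM orders GROUP BY customer HAVING MIN(total) > (SELECT AVG(total) FROM orders)

Result:
customer
--------
Dave    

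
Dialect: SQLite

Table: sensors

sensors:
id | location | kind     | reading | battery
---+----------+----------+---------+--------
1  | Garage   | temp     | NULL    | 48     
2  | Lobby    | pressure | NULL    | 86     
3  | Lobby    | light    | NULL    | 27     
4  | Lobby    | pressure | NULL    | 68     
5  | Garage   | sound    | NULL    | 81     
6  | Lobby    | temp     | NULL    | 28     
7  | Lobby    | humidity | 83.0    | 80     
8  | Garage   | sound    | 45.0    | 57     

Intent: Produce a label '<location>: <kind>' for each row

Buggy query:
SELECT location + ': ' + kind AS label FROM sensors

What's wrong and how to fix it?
Bug: '+' is numeric addition; on text columns SQLite converts them to 0 instead of concatenating

Fix: Replace + with || to concatenate text

Corrected query:
SELECT location || ': ' || kind AS label FROM sensors

Result:
label          
---------------
Garage: temp   
Lobby: pressure
Lobby: light   
Lobby: pressure
Garage: sound  
Lobby: temp    
Lobby: humidity
Garage: sound  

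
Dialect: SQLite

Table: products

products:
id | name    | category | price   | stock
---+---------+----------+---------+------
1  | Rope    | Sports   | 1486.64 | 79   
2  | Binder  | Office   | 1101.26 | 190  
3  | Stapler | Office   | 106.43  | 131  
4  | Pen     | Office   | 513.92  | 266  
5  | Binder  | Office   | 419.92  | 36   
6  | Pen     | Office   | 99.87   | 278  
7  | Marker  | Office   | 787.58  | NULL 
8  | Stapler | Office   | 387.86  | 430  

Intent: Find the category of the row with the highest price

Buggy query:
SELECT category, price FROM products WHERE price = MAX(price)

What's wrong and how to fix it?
Bug: MAX(price) is an aggregate and cannot be used directly in WHERE

Fix: Wrap MAX in a scalar subquery so WHERE compares against a single value

Corrected query:
SELECT category, price FROM products WHERE price = (SELECT MAX(price) FROM products)

Result:
category | price  
---------+--------
Sports   | 1486.64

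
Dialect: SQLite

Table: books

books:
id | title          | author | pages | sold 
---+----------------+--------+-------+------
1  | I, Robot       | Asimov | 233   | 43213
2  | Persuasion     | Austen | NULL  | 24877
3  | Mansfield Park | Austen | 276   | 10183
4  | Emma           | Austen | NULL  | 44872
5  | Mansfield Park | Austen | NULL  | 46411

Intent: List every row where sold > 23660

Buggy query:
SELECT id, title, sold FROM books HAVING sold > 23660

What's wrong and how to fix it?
Bug: HAVING filters the output of aggregation, but this query has no GROUP BY and no aggregate functions, so SQLite rejects it (HAVING clause on a non-aggregate query); the condition here is per row

Fix: Use WHERE for row-level filtering

Corrected query:
SELECT id, title, sold FROM books WHERE sold > 23660

Result:
id | title          | sold 
---+----------------+------
1  | I, Robot       | 43213
2  | Persuasion     | 24877
4  | Emma           | 44872
5  | Mansfield Park | 46411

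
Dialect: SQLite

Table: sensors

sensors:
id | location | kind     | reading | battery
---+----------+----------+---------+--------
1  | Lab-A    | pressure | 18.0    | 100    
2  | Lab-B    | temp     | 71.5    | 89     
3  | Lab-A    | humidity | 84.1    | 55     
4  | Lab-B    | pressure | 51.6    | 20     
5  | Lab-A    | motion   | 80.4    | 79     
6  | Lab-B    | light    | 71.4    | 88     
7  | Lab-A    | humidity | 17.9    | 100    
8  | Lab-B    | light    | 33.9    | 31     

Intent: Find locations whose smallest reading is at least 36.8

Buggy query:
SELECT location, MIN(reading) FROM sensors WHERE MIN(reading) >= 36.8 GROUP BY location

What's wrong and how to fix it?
Bug: Aggregates like MIN are computed per group after WHERE runs

Fix: Use HAVING for the per-group MIN condition

Corrected query:
SELECT location, MIN(reading) FROM sensors GROUP BY location HAVING MIN(reading) >= 36.8

Result:
(no rows)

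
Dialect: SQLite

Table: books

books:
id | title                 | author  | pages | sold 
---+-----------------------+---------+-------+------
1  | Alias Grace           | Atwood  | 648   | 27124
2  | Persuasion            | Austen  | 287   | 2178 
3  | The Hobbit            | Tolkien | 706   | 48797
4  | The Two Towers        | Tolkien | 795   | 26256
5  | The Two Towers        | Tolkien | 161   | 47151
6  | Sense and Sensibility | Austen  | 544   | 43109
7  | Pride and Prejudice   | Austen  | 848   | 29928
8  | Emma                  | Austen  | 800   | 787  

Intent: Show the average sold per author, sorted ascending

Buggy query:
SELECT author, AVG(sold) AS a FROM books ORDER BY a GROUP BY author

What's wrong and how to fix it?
Bug: GROUP BY must precede ORDER BY

Fix: Reorder: SELECT … FROM … GROUP BY … ORDER BY …

Corrected query:
SELECT author, AVG(sold) AS a FROM books GROUP BY author ORDER BY a

Result:
author  | a           
--------+-------------
Austen  | 19000.5     
Atwood  | 27124       
Tolkien | 40734.666667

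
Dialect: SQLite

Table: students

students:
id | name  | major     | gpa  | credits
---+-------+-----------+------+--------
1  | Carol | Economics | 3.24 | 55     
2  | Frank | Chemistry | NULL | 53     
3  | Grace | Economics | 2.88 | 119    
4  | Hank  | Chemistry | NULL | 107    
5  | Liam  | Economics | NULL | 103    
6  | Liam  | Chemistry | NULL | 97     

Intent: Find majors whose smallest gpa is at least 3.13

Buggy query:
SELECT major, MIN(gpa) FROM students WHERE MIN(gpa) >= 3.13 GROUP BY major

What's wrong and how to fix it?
Bug: Aggregates like MIN are computed per group after WHERE runs

Fix: Replace WHERE with HAVING after the GROUP BY

Corrected query:
SELECT major, MIN(gpa) FROM students GROUP BY major HAVING MIN(gpa) >= 3.13

Result:
(no rows)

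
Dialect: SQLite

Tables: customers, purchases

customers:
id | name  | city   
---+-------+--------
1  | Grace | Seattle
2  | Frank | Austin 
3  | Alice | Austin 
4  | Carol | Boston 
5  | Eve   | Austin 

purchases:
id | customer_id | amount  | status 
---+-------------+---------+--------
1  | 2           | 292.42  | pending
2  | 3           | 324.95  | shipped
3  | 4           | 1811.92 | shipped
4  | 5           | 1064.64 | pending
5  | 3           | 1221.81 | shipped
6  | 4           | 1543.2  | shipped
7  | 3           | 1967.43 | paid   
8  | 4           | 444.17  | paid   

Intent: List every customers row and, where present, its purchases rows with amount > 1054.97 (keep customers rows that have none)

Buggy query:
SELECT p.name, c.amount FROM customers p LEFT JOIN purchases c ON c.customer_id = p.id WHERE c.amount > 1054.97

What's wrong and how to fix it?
Bug: A WHERE condition on the right-hand table after LEFT JOIN drops unmatched parents

Fix: Move the right-table condition into the ON clause so unmatched parents are kept

Corrected query:
SELECT p.name, c.amount FROM customers p LEFT JOIN purchases c ON c.customer_id = p.id AND c.amount > 1054.97

Result:
name  | amount 
------+--------
Grace | NULL   
Frank | NULL   
Alice | 1221.81
Alice | 1967.43
Carol | 1543.2 
Carol | 1811.92
Eve   | 1064.64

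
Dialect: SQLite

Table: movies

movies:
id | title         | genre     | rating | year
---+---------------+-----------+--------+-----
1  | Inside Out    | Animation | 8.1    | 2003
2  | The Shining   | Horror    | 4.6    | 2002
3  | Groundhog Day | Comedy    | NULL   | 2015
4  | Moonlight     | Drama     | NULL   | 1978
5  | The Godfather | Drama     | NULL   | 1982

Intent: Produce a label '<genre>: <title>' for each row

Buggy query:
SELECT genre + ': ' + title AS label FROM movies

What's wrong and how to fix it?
Bug: SQLite uses || for string concatenation; + coerces text to numbers (yielding 0)

Fix: Use the || operator for string concatenation

Corrected query:
SELECT genre || ': ' || title AS label FROM movies

Result:
label                
---------------------
Animation: Inside Out
Horror: The Shining  
Comedy: Groundhog Day
Drama: Moonlight     
Drama: The Godfather 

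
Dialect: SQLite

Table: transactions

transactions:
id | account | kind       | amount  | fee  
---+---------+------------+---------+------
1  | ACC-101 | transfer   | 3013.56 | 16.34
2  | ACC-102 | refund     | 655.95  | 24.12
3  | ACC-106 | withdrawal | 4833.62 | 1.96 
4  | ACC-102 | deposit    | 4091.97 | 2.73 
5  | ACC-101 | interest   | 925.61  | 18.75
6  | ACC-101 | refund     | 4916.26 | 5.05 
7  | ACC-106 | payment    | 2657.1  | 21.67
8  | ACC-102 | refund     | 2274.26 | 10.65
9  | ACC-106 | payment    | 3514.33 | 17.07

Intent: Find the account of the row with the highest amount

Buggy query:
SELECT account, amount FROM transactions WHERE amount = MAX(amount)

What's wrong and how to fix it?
Bug: WHERE is evaluated per row; an aggregate over the whole table isn't defined there

Fix: Wrap MAX in a scalar subquery so WHERE compares against a single value

Corrected query:
SELECT account, amount FROM transactions WHERE amount = (SELECT MAX(amount) FROM transactions)

Result:
account | amount 
--------+--------
ACC-101 | 4916.26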